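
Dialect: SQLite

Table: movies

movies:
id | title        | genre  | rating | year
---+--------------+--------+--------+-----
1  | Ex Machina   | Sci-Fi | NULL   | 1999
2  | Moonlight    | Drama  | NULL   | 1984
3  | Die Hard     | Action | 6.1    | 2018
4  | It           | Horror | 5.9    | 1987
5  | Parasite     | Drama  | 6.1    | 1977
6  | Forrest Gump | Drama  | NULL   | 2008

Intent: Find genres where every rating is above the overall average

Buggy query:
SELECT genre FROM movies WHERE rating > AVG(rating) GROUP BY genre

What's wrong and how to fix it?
Bug: WHERE evaluates per row before aggregation, so AVG() is unavailable

Fix: Compute the overall average in a scalar subquery and compare each group's MIN against it in HAVING

Corrected query:
SELECT genre FROM movies GROUP BY genre HAVING MIN(rating) > (SELECT AVG(rating) FROM movies)

Result:
genre 
------
Action
Drama 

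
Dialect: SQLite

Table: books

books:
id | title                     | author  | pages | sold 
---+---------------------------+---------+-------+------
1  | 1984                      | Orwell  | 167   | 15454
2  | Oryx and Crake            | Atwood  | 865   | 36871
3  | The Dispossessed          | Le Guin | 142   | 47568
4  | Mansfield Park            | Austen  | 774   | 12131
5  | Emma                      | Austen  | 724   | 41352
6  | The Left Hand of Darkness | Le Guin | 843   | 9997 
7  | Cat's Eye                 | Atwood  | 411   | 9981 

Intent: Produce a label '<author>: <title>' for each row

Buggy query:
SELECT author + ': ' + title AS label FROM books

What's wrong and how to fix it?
Bug: SQLite uses || for string concatenation; + coerces text to numbers (yielding 0)

Fix: Use the || operator for string concatenation

Corrected query:
SELECT author || ': ' || title AS label FROM books

Result:
label                             
----------------------------------
Orwell: 1984                      
Atwood: Oryx and Crake            
Le Guin: The Dispossessed         
Austen: Mansfield Park            
Austen: Emma                      
Le Guin: The Left Hand of Darkness
Atwood: Cat's Eye                 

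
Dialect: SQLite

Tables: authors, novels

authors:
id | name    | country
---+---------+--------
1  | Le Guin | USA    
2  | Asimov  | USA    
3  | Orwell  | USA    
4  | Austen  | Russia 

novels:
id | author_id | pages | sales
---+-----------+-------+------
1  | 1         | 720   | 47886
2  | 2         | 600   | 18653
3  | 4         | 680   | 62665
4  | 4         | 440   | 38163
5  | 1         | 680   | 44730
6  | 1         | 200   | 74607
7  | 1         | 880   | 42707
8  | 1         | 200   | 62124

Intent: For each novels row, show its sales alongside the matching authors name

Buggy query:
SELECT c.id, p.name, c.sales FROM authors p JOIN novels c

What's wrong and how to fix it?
Bug: Missing join condition: each novels row is matched to all authors rows instead of just its own

Fix: Specify the join condition linking the foreign key to the parent id

Corrected query:
SELECT c.id, p.name, c.sales FROM authors p JOIN novels c ON c.author_id = p.id

Result:
id | name    | sales
---+---------+------
1  | Le Guin | 47886
2  | Asimov  | 18653
3  | Austen  | 62665
4  | Austen  | 38163
5  | Le Guin | 44730
6  | Le Guin | 74607
7  | Le Guin | 42707
8  | Le Guin | 62124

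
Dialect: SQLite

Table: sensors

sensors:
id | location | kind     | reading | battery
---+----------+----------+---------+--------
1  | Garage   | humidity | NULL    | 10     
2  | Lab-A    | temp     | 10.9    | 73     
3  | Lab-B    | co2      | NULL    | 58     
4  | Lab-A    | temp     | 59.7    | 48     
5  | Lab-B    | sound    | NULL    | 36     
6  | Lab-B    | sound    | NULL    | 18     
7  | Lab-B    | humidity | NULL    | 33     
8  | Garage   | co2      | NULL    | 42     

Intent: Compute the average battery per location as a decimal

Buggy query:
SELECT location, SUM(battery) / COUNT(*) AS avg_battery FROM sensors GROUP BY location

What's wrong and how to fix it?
Bug: SUM(battery) and COUNT(*) are both integers; the division truncates the fractional part

Fix: Multiply by 1.0 (or CAST to REAL) to force floating-point division

Corrected query:
SELECT location, SUM(battery) * 1.0 / COUNT(*) AS avg_battery FROM sensors GROUP BY location

Result:
location | avg_battery
---------+------------
Garage   | 26         
Lab-A    | 60.5       
Lab-B    | 36.25      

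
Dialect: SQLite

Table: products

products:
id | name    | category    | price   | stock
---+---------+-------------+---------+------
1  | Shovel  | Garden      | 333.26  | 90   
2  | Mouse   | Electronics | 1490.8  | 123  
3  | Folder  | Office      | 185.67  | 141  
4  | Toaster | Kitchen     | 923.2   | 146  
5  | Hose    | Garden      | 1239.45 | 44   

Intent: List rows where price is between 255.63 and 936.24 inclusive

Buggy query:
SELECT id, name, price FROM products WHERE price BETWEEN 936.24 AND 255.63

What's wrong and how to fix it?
Bug: The bounds are reversed; BETWEEN a AND b requires a <= b to match anything

Fix: Swap the bounds so the smaller value comes first

Corrected query:
SELECT id, name, price FROM products WHERE price BETWEEN 255.63 AND 936.24

Result:
id | name    | price 
---+---------+-------
1  | Shovel  | 333.26
4  | Toaster | 923.2 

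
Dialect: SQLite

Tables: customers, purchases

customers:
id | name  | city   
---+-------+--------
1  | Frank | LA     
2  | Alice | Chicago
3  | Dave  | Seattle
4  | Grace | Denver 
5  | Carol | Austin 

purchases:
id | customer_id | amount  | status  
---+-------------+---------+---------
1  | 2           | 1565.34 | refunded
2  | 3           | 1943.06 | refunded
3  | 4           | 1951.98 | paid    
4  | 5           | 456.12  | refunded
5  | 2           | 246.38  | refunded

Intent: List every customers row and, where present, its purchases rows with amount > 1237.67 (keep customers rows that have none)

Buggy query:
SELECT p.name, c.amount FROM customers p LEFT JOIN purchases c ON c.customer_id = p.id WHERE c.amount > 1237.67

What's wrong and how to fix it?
Bug: A WHERE condition on the right-hand table after LEFT JOIN drops unmatched parents

Fix: Put 'c.amount > 1237.67' in the JOIN's ON clause instead of WHERE

Corrected query:
SELECT p.name, c.amount FROM customers p LEFT JOIN purchases c ON c.customer_id = p.id AND c.amount > 1237.67

Result:
name  | amount 
------+--------
Frank | NULL   
Alice | 1565.34
Dave  | 1943.06
Grace | 1951.98
Carol | NULL   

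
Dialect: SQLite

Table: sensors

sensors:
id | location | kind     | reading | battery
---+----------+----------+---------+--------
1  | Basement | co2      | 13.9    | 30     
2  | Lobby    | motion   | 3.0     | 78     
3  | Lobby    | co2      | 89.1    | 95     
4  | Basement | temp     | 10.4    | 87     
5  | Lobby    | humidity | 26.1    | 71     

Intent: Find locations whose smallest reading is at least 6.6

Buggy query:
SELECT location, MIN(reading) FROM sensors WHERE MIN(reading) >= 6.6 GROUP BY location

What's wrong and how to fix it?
Bug: Aggregates like MIN are computed per group after WHERE runs

Fix: Replace WHERE with HAVING after the GROUP BY

Corrected query:
SELECT location, MIN(reading) FROM sensors GROUP BY location HAVING MIN(reading) >= 6.6

Result:
location | MIN(reading)
---------+-------------
Basement | 10.4        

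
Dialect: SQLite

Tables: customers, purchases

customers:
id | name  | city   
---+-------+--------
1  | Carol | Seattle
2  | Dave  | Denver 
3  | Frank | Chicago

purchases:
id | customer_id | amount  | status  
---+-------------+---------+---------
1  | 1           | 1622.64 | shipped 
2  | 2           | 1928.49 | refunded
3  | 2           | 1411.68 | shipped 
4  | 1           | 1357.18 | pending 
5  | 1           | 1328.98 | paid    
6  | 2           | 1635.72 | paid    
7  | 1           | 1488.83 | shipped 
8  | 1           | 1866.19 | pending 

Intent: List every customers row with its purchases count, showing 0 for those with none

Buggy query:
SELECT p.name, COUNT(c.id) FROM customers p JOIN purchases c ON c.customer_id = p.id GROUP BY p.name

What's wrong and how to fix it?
Bug: INNER JOIN drops customers rows that have no matching purchases rows

Fix: Switch to LEFT JOIN to retain unmatched parent rows

Corrected query:
SELECT p.name, COUNT(c.id) FROM customers p LEFT JOIN purchases c ON c.customer_id = p.id GROUP BY p.name

Result:
name  | COUNT(c.id)
------+------------
Carol | 5          
Dave  | 3          
Frank | 0          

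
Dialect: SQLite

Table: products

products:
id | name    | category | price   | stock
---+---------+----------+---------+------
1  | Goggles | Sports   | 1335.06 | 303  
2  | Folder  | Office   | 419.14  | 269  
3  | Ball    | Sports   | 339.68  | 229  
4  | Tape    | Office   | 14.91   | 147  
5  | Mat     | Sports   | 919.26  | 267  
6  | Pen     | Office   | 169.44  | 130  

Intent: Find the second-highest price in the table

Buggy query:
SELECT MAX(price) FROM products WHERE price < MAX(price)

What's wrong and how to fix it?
Bug: The inner MAX is an aggregate inside WHERE, which is not allowed

Fix: Put the inner MAX in a scalar subquery

Corrected query:
SELECT MAX(price) FROM products WHERE price < (SELECT MAX(price) FROM products)

Result:
MAX(price)
----------
919.26    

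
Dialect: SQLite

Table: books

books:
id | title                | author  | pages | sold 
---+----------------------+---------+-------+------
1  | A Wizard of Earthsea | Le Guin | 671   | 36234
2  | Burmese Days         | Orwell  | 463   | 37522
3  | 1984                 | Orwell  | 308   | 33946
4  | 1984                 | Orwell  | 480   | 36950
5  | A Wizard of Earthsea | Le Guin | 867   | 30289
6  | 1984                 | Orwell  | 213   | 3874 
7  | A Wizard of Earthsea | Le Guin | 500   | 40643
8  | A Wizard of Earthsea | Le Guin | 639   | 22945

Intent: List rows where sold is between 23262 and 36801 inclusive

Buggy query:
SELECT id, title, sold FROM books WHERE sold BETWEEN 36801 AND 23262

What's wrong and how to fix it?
Bug: BETWEEN expects the lower bound first; with 36801 AND 23262 the range is empty

Fix: Swap the bounds so the smaller value comes first

Corrected query:
SELECT id, title, sold FROM books WHERE sold BETWEEN 23262 AND 36801

Result:
id | title                | sold 
---+----------------------+------
1  | A Wizard of Earthsea | 36234
3  | 1984                 | 33946
5  | A Wizard of Earthsea | 30289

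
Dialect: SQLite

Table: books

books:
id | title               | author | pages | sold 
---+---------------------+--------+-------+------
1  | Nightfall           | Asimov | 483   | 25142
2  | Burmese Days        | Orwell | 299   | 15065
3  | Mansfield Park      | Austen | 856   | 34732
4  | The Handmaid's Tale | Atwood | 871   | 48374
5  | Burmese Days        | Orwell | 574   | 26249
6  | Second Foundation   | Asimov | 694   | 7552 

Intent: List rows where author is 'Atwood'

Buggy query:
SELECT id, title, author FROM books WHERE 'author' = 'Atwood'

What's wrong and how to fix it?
Bug: Single quotes denote string literals in SQL; the column name is being compared as a constant string

Fix: Reference the column as author without single quotes

Corrected query:
SELECT id, title, author FROM books WHERE author = 'Atwood'

Result:
id | title               | author
---+---------------------+-------
4  | The Handmaid's Tale | Atwood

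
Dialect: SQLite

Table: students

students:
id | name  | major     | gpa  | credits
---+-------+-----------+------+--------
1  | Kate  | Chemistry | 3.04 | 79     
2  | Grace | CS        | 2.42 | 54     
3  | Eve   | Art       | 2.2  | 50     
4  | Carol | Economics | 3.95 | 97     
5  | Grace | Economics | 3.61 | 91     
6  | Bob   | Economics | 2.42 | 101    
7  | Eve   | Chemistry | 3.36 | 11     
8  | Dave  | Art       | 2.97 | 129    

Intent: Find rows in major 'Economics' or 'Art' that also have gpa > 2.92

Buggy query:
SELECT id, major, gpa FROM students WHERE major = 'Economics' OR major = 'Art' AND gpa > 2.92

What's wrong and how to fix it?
Bug: Without parentheses, AND is evaluated before OR, so the gpa filter only applies to the 'Art' branch

Fix: Add parentheses around the OR so the AND applies to both alternatives

Corrected query:
SELECT id, major, gpa FROM students WHERE (major = 'Economics' OR major = 'Art') AND gpa > 2.92

Result:
id | major     | gpa 
---+-----------+-----
4  | Economics | 3.95
5  | Economics | 3.61
8  | Art       | 2.97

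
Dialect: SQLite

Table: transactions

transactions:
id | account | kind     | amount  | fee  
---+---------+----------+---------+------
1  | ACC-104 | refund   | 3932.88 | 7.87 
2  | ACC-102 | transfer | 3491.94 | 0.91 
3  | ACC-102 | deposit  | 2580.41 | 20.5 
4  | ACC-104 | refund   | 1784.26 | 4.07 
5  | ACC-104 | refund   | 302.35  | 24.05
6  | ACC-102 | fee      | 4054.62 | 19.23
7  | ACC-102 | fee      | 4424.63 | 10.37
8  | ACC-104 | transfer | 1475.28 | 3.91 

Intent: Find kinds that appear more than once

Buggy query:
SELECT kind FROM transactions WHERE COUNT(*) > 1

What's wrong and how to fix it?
Bug: WHERE can't reference COUNT(*); aggregates are computed after WHERE

Fix: GROUP BY kind, then filter groups with HAVING COUNT(*) > 1

Corrected query:
SELECT kind FROM transactions GROUP BY kind HAVING COUNT(*) > 1

Result:
kind    
--------
fee     
refund  
transfer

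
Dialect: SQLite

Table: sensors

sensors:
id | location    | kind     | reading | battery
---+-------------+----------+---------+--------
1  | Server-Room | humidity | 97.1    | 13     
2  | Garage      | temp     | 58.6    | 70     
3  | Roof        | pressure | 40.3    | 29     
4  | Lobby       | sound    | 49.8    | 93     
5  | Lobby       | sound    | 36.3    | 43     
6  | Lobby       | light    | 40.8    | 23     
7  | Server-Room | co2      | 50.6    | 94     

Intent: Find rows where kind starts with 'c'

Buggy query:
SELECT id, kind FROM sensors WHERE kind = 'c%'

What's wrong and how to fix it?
Bug: Wildcards only work with LIKE; '=' treats '%' as a literal character

Fix: Use LIKE for wildcard pattern matching

Corrected query:
SELECT id, kind FROM sensors WHERE kind LIKE 'c%'

Result:
id | kind
---+-----
7  | co2 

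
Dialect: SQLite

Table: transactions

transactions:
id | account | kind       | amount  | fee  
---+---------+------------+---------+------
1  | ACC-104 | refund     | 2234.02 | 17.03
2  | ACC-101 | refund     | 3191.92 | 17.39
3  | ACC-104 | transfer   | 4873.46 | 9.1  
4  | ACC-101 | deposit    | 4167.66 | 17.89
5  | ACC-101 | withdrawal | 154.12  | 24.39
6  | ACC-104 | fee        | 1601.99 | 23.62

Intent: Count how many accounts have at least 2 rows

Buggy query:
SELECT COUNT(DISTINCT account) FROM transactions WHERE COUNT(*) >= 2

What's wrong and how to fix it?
Bug: WHERE filters individual rows, not groups, so a group-level COUNT is invalid there

Fix: Group first with HAVING COUNT(*) >= 2, then COUNT the resulting groups

Corrected query:
SELECT COUNT(*) FROM (SELECT account FROM transactions GROUP BY account HAVING COUNT(*) >= 2)

Result:
COUNT(*)
--------
2       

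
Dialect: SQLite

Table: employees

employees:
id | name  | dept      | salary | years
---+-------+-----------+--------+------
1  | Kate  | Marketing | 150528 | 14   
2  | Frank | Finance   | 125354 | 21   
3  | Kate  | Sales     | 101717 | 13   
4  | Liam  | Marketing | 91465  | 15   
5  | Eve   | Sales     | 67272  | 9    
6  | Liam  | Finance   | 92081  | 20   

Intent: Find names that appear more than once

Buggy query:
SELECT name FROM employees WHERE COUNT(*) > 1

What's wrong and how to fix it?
Bug: WHERE can't reference COUNT(*); aggregates are computed after WHERE

Fix: Group first, then use HAVING for the count condition

Corrected query:
SELECT name FROM employees GROUP BY name HAVING COUNT(*) > 1

Result:
name
----
Kate
Liam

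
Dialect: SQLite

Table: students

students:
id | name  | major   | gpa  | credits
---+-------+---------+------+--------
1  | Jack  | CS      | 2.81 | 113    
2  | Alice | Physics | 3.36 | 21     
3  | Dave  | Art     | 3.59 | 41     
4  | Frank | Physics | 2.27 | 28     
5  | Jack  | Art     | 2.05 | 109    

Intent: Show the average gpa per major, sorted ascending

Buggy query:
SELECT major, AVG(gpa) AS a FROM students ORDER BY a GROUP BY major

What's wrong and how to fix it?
Bug: GROUP BY must precede ORDER BY

Fix: Move ORDER BY to the end, after GROUP BY

Corrected query:
SELECT major, AVG(gpa) AS a FROM students GROUP BY major ORDER BY a

Result:
major   | a    
--------+------
CS      | 2.81 
Physics | 2.815
Art     | 2.82 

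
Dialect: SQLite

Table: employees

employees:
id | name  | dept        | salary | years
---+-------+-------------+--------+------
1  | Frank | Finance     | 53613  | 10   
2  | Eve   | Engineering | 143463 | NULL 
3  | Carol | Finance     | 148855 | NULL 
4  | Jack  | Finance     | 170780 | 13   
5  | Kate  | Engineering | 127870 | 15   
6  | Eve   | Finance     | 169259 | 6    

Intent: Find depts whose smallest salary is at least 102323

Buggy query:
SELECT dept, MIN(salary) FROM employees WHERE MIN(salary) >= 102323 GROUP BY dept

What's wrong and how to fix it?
Bug: Aggregates like MIN are computed per group after WHERE runs

Fix: Replace WHERE with HAVING after the GROUP BY

Corrected query:
SELECT dept, MIN(salary) FROM employees GROUP BY dept HAVING MIN(salary) >= 102323

Result:
dept        | MIN(salary)
------------+------------
Engineering | 127870     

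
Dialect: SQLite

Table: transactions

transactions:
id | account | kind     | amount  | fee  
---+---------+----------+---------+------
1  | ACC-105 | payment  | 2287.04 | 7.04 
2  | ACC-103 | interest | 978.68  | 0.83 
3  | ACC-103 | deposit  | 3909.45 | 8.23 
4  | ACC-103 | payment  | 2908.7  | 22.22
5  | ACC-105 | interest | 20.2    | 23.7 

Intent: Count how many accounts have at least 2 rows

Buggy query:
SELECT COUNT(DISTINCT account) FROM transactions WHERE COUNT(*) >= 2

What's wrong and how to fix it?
Bug: COUNT(*) cannot appear in WHERE; the per-group count doesn't exist yet

Fix: Use a subquery that GROUPs and filters with HAVING, then count its rows

Corrected query:
SELECT COUNT(*) FROM (SELECT account FROM transactions GROUP BY account HAVING COUNT(*) >= 2)

Result:
COUNT(*)
--------
2       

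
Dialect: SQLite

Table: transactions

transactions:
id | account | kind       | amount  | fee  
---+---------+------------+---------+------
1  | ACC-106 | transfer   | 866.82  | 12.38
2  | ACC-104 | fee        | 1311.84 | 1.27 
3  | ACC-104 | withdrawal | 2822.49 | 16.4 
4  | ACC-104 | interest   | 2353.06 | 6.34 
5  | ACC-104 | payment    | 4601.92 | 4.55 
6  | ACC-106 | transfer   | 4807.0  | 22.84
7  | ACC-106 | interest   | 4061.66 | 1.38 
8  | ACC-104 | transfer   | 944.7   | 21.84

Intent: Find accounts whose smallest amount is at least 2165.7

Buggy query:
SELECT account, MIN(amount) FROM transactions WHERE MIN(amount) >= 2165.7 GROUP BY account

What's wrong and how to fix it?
Bug: Aggregates like MIN are computed per group after WHERE runs

Fix: Use HAVING for the per-group MIN condition

Corrected query:
SELECT account, MIN(amount) FROM transactions GROUP BY account HAVING MIN(amount) >= 2165.7

Result:
(no rows)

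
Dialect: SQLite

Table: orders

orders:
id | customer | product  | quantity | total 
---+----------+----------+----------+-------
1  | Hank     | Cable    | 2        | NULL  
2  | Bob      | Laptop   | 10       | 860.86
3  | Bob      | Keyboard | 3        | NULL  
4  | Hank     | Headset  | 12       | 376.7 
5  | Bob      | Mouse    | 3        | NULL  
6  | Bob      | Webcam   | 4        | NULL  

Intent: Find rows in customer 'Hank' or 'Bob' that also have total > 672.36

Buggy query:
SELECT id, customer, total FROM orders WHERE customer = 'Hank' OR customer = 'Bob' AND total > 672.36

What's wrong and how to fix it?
Bug: Without parentheses, AND is evaluated before OR, so the total filter only applies to the 'Bob' branch

Fix: Group the OR with parentheses (or use IN), then AND the threshold

Corrected query:
SELECT id, customer, total FROM orders WHERE (customer = 'Hank' OR customer = 'Bob') AND total > 672.36

Result:
id | customer | total 
---+----------+-------
2  | Bob      | 860.86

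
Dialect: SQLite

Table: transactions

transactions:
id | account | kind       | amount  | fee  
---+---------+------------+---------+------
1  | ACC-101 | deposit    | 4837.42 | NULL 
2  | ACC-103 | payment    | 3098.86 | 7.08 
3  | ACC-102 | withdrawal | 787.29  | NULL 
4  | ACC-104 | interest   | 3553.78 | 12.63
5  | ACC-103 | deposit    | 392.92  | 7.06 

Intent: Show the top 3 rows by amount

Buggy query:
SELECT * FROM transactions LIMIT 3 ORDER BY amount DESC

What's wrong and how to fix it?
Bug: LIMIT must come after ORDER BY

Fix: Swap the clauses: ORDER BY first, then LIMIT

Corrected query:
SELECT * FROM transactions ORDER BY amount DESC LIMIT 3

Result:
id | account | kind     | amount  | fee  
---+---------+----------+---------+------
1  | ACC-101 | deposit  | 4837.42 | NULL 
4  | ACC-104 | interest | 3553.78 | 12.63
2  | ACC-103 | payment  | 3098.86 | 7.08 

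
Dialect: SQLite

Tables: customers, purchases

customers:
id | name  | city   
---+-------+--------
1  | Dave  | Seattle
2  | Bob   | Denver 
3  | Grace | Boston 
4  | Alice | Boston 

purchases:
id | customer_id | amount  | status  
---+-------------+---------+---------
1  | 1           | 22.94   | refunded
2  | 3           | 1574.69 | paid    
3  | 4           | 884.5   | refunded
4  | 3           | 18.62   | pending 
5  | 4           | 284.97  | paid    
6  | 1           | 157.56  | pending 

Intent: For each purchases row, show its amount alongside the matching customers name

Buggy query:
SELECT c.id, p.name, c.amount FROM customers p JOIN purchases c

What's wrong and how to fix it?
Bug: Missing join condition: each purchases row is matched to all customers rows instead of just its own

Fix: Specify the join condition linking the foreign key to the parent id

Corrected query:
SELECT c.id, p.name, c.amount FROM customers p JOIN purchases c ON c.customer_id = p.id

Result:
id | name  | amount 
---+-------+--------
1  | Dave  | 22.94  
2  | Grace | 1574.69
3  | Alice | 884.5  
4  | Grace | 18.62  
5  | Alice | 284.97 
6  | Dave  | 157.56 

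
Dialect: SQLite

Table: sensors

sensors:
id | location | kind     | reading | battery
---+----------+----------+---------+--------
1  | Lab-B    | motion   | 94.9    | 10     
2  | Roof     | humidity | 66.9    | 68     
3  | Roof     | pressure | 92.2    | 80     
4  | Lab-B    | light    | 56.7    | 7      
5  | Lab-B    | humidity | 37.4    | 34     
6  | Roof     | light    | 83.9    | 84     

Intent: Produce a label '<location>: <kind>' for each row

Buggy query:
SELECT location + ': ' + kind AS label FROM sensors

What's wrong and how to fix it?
Bug: SQLite uses || for string concatenation; + coerces text to numbers (yielding 0)

Fix: Use the || operator for string concatenation

Corrected query:
SELECT location || ': ' || kind AS label FROM sensors

Result:
label          
---------------
Lab-B: motion  
Roof: humidity 
Roof: pressure 
Lab-B: light   
Lab-B: humidity
Roof: light    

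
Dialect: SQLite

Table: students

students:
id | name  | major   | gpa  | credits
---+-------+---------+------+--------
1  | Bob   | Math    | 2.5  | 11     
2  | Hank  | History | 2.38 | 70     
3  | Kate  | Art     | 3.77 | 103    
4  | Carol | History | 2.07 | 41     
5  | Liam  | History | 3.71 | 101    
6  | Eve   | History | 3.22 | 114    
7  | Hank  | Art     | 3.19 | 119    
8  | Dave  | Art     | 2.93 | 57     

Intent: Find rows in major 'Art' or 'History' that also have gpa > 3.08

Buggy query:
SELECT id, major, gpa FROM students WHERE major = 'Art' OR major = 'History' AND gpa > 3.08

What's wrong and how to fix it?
Bug: Without parentheses, AND is evaluated before OR, so the gpa filter only applies to the 'History' branch

Fix: Add parentheses around the OR so the AND applies to both alternatives

Corrected query:
SELECT id, major, gpa FROM students WHERE (major = 'Art' OR major = 'History') AND gpa > 3.08

Result:
id | major   | gpa 
---+---------+-----
3  | Art     | 3.77
5  | History | 3.71
6  | History | 3.22
7  | Art     | 3.19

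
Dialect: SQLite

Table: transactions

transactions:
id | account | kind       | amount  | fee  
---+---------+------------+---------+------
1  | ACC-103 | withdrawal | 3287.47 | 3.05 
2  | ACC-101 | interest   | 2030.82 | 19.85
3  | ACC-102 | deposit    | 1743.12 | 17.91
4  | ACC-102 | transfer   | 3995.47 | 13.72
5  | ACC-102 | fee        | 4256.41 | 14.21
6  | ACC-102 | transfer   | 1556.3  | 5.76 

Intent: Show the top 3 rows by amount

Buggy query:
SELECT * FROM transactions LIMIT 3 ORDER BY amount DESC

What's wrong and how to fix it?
Bug: ORDER BY cannot follow LIMIT; LIMIT is the final clause

Fix: Sort with ORDER BY, then apply LIMIT

Corrected query:
SELECT * FROM transactions ORDER BY amount DESC LIMIT 3

Result:
id | account | kind       | amount  | fee  
---+---------+------------+---------+------
5  | ACC-102 | fee        | 4256.41 | 14.21
4  | ACC-102 | transfer   | 3995.47 | 13.72
1  | ACC-103 | withdrawal | 3287.47 | 3.05 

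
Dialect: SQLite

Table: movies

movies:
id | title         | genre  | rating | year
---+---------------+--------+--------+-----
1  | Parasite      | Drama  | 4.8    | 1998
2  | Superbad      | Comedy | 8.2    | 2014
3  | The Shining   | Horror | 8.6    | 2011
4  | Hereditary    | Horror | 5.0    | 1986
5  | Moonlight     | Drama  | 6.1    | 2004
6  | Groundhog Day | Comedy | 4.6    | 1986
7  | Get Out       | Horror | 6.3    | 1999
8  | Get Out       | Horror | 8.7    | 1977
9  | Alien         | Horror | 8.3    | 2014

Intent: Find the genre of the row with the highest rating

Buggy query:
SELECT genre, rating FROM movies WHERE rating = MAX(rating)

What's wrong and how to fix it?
Bug: MAX(rating) is an aggregate and cannot be used directly in WHERE

Fix: Wrap MAX in a scalar subquery so WHERE compares against a single value

Corrected query:
SELECT genre, rating FROM movies WHERE rating = (SELECT MAX(rating) FROM movies)

Result:
genre  | rating
-------+-------
Horror | 8.7   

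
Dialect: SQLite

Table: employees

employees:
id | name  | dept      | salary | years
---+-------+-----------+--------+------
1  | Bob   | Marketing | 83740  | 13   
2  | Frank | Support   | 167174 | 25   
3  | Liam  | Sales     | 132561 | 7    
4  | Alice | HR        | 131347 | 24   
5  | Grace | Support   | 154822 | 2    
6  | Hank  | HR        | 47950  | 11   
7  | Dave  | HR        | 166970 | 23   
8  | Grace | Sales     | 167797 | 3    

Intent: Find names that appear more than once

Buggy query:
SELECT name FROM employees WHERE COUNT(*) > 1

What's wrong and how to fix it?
Bug: WHERE can't reference COUNT(*); aggregates are computed after WHERE

Fix: GROUP BY name, then filter groups with HAVING COUNT(*) > 1

Corrected query:
SELECT name FROM employees GROUP BY name HAVING COUNT(*) > 1

Result:
name 
-----
Grace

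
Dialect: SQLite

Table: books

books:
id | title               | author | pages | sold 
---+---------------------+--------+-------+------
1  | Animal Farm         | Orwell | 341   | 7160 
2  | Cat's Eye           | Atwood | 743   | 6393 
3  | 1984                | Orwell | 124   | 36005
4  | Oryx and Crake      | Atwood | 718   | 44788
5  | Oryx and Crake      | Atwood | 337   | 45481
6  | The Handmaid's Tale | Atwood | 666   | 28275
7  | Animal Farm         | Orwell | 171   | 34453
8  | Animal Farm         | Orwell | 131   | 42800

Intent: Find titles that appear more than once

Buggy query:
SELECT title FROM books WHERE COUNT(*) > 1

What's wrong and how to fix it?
Bug: COUNT(*) is an aggregate and cannot be used in WHERE

Fix: GROUP BY title, then filter groups with HAVING COUNT(*) > 1

Corrected query:
SELECT title FROM books GROUP BY title HAVING COUNT(*) > 1

Result:
title         
--------------
Animal Farm   
Oryx and Crake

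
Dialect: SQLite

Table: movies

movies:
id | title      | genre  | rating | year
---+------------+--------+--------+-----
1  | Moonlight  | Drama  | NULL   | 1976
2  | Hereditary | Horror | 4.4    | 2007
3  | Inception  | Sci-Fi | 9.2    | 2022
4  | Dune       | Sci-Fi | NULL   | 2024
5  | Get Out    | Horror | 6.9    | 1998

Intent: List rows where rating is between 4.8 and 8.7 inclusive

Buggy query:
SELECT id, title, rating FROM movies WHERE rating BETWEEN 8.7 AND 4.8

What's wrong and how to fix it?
Bug: The bounds are reversed; BETWEEN a AND b requires a <= b to match anything

Fix: Write BETWEEN 4.8 AND 8.7

Corrected query:
SELECT id, title, rating FROM movies WHERE rating BETWEEN 4.8 AND 8.7

Result:
id | title   | rating
---+---------+-------
5  | Get Out | 6.9   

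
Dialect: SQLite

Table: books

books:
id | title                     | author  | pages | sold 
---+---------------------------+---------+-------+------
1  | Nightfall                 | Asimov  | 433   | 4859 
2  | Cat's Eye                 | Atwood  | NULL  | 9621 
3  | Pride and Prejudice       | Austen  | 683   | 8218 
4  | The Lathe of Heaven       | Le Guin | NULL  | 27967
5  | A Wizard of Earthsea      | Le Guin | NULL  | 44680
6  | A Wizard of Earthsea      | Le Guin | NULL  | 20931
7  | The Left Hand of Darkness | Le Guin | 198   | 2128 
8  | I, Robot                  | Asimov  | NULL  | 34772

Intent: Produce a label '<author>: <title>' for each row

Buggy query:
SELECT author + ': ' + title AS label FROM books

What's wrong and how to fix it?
Bug: '+' is numeric addition; on text columns SQLite converts them to 0 instead of concatenating

Fix: Use the || operator for string concatenation

Corrected query:
SELECT author || ': ' || title AS label FROM books

Result:
label                             
----------------------------------
Asimov: Nightfall                 
Atwood: Cat's Eye                 
Austen: Pride and Prejudice       
Le Guin: The Lathe of Heaven      
Le Guin: A Wizard of Earthsea     
Le Guin: A Wizard of Earthsea     
Le Guin: The Left Hand of Darkness
Asimov: I, Robot                  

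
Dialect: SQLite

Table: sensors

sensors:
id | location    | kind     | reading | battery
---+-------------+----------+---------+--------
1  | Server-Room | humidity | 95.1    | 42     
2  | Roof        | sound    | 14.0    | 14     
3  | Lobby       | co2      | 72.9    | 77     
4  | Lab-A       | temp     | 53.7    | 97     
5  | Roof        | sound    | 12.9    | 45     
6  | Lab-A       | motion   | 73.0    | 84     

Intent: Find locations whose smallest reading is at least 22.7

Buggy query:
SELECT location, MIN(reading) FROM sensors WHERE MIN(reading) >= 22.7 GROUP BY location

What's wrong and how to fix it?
Bug: MIN() in WHERE is a misuse of aggregate

Fix: Use HAVING for the per-group MIN condition

Corrected query:
SELECT location, MIN(reading) FROM sensors GROUP BY location HAVING MIN(reading) >= 22.7

Result:
location    | MIN(reading)
------------+-------------
Lab-A       | 53.7        
Lobby       | 72.9        
Server-Room | 95.1        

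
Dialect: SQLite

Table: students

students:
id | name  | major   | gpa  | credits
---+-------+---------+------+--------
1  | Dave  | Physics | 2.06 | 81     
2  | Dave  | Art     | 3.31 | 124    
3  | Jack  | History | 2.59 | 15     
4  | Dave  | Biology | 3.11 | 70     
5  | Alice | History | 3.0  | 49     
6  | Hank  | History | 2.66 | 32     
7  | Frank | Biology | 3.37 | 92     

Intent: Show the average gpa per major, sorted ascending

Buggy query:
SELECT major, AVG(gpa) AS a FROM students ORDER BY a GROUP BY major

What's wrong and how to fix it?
Bug: ORDER BY appears before GROUP BY; SQL clause order requires GROUP BY first

Fix: Move ORDER BY to the end, after GROUP BY

Corrected query:
SELECT major, AVG(gpa) AS a FROM students GROUP BY major ORDER BY a

Result:
major   | a   
--------+-----
Physics | 2.06
History | 2.75
Biology | 3.24
Art     | 3.31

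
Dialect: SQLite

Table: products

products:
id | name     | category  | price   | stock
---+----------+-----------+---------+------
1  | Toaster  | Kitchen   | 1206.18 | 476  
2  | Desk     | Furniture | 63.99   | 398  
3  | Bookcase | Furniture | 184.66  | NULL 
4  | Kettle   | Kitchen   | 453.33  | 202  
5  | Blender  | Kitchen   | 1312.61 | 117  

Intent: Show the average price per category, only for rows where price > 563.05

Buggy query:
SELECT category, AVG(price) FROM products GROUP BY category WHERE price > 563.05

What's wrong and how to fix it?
Bug: Row-level WHERE must come before GROUP BY in the clause order

Fix: Move the WHERE clause before GROUP BY

Corrected query:
SELECT category, AVG(price) FROM products WHERE price > 563.05 GROUP BY category

Result:
category | AVG(price)
---------+-----------
Kitchen  | 1259.395  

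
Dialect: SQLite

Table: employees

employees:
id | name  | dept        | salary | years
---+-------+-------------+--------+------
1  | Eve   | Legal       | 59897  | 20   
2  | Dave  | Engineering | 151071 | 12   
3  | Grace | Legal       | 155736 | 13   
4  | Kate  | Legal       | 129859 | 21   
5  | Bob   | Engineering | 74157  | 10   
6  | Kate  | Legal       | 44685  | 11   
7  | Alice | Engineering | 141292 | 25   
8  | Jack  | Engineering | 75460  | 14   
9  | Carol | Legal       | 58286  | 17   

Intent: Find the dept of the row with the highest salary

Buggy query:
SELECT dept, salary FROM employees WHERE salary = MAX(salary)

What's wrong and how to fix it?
Bug: MAX(salary) is an aggregate and cannot be used directly in WHERE

Fix: Wrap MAX in a scalar subquery so WHERE compares against a single value

Corrected query:
SELECT dept, salary FROM employees WHERE salary = (SELECT MAX(salary) FROM employees)

Result:
dept  | salary
------+-------
Legal | 155736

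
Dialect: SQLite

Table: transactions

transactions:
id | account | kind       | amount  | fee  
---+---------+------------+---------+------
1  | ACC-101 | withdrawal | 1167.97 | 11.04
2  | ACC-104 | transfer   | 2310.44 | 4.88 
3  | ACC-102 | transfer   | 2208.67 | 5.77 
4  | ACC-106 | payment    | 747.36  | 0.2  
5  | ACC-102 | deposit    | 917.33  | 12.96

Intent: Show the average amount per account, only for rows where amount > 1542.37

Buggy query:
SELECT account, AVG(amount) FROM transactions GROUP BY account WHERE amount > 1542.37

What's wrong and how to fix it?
Bug: Row-level WHERE must come before GROUP BY in the clause order

Fix: Move the WHERE clause before GROUP BY

Corrected query:
SELECT account, AVG(amount) FROM transactions WHERE amount > 1542.37 GROUP BY account

Result:
account | AVG(amount)
--------+------------
ACC-102 | 2208.67    
ACC-104 | 2310.44    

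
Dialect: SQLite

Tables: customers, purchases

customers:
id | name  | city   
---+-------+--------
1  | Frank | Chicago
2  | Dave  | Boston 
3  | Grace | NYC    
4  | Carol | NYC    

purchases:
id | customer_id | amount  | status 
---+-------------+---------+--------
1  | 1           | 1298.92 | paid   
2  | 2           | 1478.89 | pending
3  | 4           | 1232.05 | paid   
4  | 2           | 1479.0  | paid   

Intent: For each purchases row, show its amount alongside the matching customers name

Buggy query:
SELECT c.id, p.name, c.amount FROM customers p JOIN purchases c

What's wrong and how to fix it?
Bug: Missing join condition: each purchases row is matched to all customers rows instead of just its own

Fix: Add ON c.customer_id = p.id to the JOIN

Corrected query:
SELECT c.id, p.name, c.amount FROM customers p JOIN purchases c ON c.customer_id = p.id

Result:
id | name  | amount 
---+-------+--------
1  | Frank | 1298.92
2  | Dave  | 1478.89
3  | Carol | 1232.05
4  | Dave  | 1479   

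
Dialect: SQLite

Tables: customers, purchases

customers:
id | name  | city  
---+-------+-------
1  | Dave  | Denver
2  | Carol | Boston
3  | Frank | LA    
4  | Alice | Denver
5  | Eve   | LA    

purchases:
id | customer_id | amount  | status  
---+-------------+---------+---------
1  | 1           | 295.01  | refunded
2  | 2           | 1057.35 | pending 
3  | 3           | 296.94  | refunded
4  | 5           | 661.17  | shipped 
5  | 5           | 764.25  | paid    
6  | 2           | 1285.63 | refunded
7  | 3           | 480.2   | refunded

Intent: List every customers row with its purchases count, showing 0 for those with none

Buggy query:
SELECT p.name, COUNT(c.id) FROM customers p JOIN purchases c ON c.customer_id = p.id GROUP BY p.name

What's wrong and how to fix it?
Bug: An inner join excludes parents with zero children

Fix: Use LEFT JOIN so parents without children still appear (COUNT(c.id) gives 0)

Corrected query:
SELECT p.name, COUNT(c.id) FROM customers p LEFT JOIN purchases c ON c.customer_id = p.id GROUP BY p.name

Result:
name  | COUNT(c.id)
------+------------
Alice | 0          
Carol | 2          
Dave  | 1          
Eve   | 2          
Frank | 2          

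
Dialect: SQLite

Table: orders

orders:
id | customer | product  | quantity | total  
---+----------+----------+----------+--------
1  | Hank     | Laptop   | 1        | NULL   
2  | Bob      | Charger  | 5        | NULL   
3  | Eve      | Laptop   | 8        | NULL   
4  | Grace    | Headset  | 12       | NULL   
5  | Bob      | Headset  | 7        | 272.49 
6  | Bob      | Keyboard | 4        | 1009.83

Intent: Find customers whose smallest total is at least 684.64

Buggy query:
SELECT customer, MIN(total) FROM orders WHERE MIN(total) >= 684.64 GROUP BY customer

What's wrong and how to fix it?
Bug: MIN() in WHERE is a misuse of aggregate

Fix: Replace WHERE with HAVING after the GROUP BY

Corrected query:
SELECT customer, MIN(total) FROM orders GROUP BY customer HAVING MIN(total) >= 684.64

Result:
(no rows)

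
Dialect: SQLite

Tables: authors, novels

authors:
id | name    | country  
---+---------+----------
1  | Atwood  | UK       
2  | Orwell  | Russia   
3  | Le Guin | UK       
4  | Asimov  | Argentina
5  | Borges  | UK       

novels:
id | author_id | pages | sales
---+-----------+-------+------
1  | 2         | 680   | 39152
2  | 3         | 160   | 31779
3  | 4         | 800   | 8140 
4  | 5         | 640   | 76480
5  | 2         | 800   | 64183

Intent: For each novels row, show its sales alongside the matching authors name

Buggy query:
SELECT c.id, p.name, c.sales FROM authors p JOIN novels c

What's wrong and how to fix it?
Bug: JOIN with no ON clause produces a cartesian product; every novels row pairs with every authors row

Fix: Specify the join condition linking the foreign key to the parent id

Corrected query:
SELECT c.id, p.name, c.sales FROM authors p JOIN novels c ON c.author_id = p.id

Result:
id | name    | sales
---+---------+------
1  | Orwell  | 39152
2  | Le Guin | 31779
3  | Asimov  | 8140 
4  | Borges  | 76480
5  | Orwell  | 64183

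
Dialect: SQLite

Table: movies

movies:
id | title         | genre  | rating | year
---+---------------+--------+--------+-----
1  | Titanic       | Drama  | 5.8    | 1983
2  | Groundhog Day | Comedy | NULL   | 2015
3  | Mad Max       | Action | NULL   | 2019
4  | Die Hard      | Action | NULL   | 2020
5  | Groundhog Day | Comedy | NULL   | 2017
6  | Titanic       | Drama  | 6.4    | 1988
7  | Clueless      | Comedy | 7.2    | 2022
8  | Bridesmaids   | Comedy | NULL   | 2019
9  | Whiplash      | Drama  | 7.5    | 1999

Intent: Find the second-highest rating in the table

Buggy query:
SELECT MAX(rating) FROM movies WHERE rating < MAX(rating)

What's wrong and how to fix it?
Bug: MAX(rating) on the right of the comparison is an aggregate-in-WHERE error

Fix: Compute the overall MAX in a subquery, then take MAX of rows below it

Corrected query:
SELECT MAX(rating) FROM movies WHERE rating < (SELECT MAX(rating) FROM movies)

Result:
MAX(rating)
-----------
7.2        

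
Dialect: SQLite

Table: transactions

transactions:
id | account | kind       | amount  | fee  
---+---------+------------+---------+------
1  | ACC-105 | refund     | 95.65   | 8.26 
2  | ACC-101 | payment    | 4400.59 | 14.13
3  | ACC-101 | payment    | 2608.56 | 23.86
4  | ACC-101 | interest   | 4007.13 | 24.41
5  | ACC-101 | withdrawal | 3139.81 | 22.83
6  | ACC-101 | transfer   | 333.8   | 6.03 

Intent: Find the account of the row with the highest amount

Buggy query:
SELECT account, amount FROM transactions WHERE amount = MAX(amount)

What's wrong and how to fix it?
Bug: MAX(amount) is an aggregate and cannot be used directly in WHERE

Fix: Wrap MAX in a scalar subquery so WHERE compares against a single value

Corrected query:
SELECT account, amount FROM transactions WHERE amount = (SELECT MAX(amount) FROM transactions)

Result:
account | amount 
--------+--------
ACC-101 | 4400.59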